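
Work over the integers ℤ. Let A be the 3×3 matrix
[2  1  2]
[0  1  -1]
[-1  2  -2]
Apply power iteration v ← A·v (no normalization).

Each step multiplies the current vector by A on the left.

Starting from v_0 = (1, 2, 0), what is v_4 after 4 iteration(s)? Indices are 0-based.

v_0 = (1, 2, 0).
v_1 = A·v_0 = (4, 2, 3).
v_2 = A·v_1 = (16, -1, -6).
v_3 = A·v_2 = (19, 5, -6).
v_4 = A·v_3 = (31, 11, 3).

v_4 = (31, 11, 3)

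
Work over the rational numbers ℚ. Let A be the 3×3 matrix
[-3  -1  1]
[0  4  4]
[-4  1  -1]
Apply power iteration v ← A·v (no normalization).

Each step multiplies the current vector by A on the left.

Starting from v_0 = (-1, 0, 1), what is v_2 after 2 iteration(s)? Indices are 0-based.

v_0 = (-1, 0, 1).
v_1 = A·v_0 = (4, 4, 3).
v_2 = A·v_1 = (-13, 28, -15).

v_2 = (-13, 28, -15)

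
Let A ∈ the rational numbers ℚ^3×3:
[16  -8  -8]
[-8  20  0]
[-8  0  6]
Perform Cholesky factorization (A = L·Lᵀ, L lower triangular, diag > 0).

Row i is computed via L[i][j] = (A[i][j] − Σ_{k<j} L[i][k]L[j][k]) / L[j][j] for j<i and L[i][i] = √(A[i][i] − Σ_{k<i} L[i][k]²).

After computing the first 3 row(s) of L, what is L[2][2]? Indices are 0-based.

Step 1: L[0][0] = √(16) = 4.
  L[1][0] = (-8) / L[0][0] = -2.
Step 2: L[1][1] = √(16) = 4.
  L[2][0] = (-8) / L[0][0] = -2.
  L[2][1] = (-4) / L[1][1] = -1.
Step 3: L[2][2] = √(1) = 1.

L[2][2] = 1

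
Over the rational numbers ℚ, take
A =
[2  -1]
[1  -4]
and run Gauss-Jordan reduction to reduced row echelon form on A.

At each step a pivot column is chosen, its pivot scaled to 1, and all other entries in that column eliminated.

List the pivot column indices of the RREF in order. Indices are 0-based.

pivot columns: 0, 1

pivot(0,0)=2: scale R0 → (1, -1/2)
  clear (1,0): R1 −= (1)R0 → (0, -7/2)
pivot(1,1)=-7/2: scale R1 → (0, 1)
  clear (0,1): R0 −= (-1/2)R1 → (1, 0)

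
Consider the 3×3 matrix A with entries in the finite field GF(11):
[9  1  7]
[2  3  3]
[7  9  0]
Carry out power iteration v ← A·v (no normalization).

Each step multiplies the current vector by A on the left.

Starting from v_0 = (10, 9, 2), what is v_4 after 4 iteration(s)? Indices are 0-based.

v_0 = (10, 9, 2).
v_1 = A·v_0 = (3, 9, 8).
v_2 = A·v_1 = (4, 2, 3).
v_3 = A·v_2 = (4, 1, 2).
v_4 = A·v_3 = (7, 6, 4).

v_4 = (7, 6, 4)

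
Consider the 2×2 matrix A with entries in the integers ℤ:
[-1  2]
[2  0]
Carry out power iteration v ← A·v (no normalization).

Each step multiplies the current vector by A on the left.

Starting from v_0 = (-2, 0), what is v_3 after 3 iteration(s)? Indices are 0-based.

v_0 = (-2, 0).
v_1 = A·v_0 = (2, -4).
v_2 = A·v_1 = (-10, 4).
v_3 = A·v_2 = (18, -20).

v_3 = (18, -20)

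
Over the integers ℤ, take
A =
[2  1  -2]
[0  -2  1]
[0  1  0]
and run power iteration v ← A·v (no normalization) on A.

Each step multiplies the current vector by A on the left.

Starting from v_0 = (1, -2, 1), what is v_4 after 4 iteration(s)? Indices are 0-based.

v_0 = (1, -2, 1).
v_1 = A·v_0 = (-2, 5, -2).
v_2 = A·v_1 = (5, -12, 5).
v_3 = A·v_2 = (-12, 29, -12).
v_4 = A·v_3 = (29, -70, 29).

v_4 = (29, -70, 29)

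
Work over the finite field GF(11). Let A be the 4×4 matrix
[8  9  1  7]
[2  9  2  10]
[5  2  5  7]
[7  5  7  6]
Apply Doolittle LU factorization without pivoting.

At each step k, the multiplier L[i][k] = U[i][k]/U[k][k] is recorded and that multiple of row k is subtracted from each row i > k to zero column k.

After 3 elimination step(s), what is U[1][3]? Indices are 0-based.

U[1][3] = 0

[col 0] pivot 8
  R1 -= 3*R0 → (0, 4, 10, 0)  (L[1][0] := 3)
  R2 -= 2*R0 → (0, 6, 3, 4)  (L[2][0] := 2)
  R3 -= 5*R0 → (0, 4, 2, 4)  (L[3][0] := 5)
[col 1] pivot 4
  R2 -= 7*R1 → (0, 0, 10, 4)  (L[2][1] := 7)
  R3 -= 1*R1 → (0, 0, 3, 4)  (L[3][1] := 1)
[col 2] pivot 10
  R3 -= 8*R2 → (0, 0, 0, 5)  (L[3][2] := 8)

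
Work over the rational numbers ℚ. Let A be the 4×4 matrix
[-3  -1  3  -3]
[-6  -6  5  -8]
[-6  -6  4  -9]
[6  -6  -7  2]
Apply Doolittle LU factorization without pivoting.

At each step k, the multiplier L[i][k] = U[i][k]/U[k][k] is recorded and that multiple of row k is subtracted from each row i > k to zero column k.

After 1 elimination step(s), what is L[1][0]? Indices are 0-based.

L[1][0] = 2

Step 1: pivot at (0,0) is -3.
  row1 ← row1 − (2)·row0  ⇒  L[1][0]=2, U row1=(0, -4, -1, -2)
  row2 ← row2 − (2)·row0  ⇒  L[2][0]=2, U row2=(0, -4, -2, -3)
  row3 ← row3 − (-2)·row0  ⇒  L[3][0]=-2, U row3=(0, -8, -1, -4)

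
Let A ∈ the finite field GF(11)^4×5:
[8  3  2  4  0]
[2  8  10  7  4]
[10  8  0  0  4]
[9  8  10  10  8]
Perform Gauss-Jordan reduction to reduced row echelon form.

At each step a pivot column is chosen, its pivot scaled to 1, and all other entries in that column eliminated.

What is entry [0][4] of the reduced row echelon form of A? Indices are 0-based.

M[0][4] = 6

pivot(0,0)=8: scale R0 → (1, 10, 3, 6, 0)
  clear (1,0): R1 −= (2)R0 → (0, 10, 4, 6, 4)
  clear (2,0): R2 −= (10)R0 → (0, 7, 3, 6, 4)
  clear (3,0): R3 −= (9)R0 → (0, 6, 5, 0, 8)
pivot(1,1)=10: scale R1 → (0, 1, 7, 5, 7)
  clear (0,1): R0 −= (10)R1 → (1, 0, 10, 0, 7)
  clear (2,1): R2 −= (7)R1 → (0, 0, 9, 4, 10)
  clear (3,1): R3 −= (6)R1 → (0, 0, 7, 3, 10)
pivot(2,2)=9: scale R2 → (0, 0, 1, 9, 6)
  clear (0,2): R0 −= (10)R2 → (1, 0, 0, 9, 2)
  clear (1,2): R1 −= (7)R2 → (0, 1, 0, 8, 9)
  clear (3,2): R3 −= (7)R2 → (0, 0, 0, 6, 1)
pivot(3,3)=6: scale R3 → (0, 0, 0, 1, 2)
  clear (0,3): R0 −= (9)R3 → (1, 0, 0, 0, 6)
  clear (1,3): R1 −= (8)R3 → (0, 1, 0, 0, 4)
  clear (2,3): R2 −= (9)R3 → (0, 0, 1, 0, 10)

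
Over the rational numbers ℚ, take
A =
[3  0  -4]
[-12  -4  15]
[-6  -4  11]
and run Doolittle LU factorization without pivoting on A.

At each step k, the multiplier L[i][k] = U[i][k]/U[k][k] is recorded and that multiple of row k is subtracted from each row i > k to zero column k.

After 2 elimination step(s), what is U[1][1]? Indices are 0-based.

U[1][1] = -4

[col 0] pivot 3
  R1 -= -4*R0 → (0, -4, -1)  (L[1][0] := -4)
  R2 -= -2*R0 → (0, -4, 3)  (L[2][0] := -2)
[col 1] pivot -4
  R2 -= 1*R1 → (0, 0, 4)  (L[2][1] := 1)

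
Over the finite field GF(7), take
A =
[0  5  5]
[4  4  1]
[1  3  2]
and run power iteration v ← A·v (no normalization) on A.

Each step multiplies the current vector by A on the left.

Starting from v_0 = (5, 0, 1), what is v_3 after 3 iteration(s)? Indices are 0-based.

v_3 = (6, 1, 0)

v_0 = (5, 0, 1).
v_1 = A·v_0 = (5, 0, 0).
v_2 = A·v_1 = (0, 6, 5).
v_3 = A·v_2 = (6, 1, 0).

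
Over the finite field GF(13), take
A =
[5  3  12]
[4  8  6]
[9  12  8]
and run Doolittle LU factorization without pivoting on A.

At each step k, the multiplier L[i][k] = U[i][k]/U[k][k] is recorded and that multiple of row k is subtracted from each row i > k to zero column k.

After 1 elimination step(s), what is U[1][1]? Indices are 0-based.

U[1][1] = 3

[col 0] pivot 5
  R1 -= 6*R0 → (0, 3, 12)  (L[1][0] := 6)
  R2 -= 7*R0 → (0, 4, 2)  (L[2][0] := 7)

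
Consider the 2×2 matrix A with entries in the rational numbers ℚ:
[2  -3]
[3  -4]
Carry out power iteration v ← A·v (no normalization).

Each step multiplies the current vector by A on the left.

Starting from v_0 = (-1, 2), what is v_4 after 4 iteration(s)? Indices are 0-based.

v_0 = (-1, 2).
v_1 = A·v_0 = (-8, -11).
v_2 = A·v_1 = (17, 20).
v_3 = A·v_2 = (-26, -29).
v_4 = A·v_3 = (35, 38).

v_4 = (35, 38)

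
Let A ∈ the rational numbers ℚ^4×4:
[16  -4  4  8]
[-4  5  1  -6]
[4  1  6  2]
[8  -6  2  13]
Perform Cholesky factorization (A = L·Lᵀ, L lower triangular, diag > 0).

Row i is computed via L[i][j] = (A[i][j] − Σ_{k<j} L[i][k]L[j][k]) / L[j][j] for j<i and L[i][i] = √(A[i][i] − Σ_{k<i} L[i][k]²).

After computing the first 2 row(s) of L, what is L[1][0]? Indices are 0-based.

Step 1: L[0][0] = √(16) = 4.
  L[1][0] = (-4) / L[0][0] = -1.
Step 2: L[1][1] = √(4) = 2.

L[1][0] = -1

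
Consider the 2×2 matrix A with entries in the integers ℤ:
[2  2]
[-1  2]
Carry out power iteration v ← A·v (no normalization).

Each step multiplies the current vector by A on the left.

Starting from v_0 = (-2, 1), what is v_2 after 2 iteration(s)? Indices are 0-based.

v_2 = (4, 10)

v_0 = (-2, 1).
v_1 = A·v_0 = (-2, 4).
v_2 = A·v_1 = (4, 10).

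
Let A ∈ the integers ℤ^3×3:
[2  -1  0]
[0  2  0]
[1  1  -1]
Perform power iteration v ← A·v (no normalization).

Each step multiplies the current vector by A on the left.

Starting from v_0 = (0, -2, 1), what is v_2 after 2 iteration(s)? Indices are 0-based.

v_2 = (8, -8, 1)

v_0 = (0, -2, 1).
v_1 = A·v_0 = (2, -4, -3).
v_2 = A·v_1 = (8, -8, 1).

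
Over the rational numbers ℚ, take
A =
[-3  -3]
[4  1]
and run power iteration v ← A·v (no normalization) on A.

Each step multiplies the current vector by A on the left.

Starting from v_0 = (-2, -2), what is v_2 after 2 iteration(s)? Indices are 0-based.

v_0 = (-2, -2).
v_1 = A·v_0 = (12, -10).
v_2 = A·v_1 = (-6, 38).

v_2 = (-6, 38)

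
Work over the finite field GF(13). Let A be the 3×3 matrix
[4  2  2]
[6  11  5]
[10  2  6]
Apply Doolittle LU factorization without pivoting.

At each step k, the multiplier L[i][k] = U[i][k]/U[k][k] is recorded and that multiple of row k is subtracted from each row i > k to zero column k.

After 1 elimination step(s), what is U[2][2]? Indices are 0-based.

k=0: U[0][0]=4
  eliminate (1,0): mult=8, new row 1: (0, 8, 2); set L[1][0]=8
  eliminate (2,0): mult=9, new row 2: (0, 10, 1); set L[2][0]=9

U[2][2] = 1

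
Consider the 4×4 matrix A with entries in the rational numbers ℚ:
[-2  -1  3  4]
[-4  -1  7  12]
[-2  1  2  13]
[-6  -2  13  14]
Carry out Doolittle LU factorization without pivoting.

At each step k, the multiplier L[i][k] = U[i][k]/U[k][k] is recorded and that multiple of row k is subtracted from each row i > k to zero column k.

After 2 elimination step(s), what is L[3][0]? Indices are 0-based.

L[3][0] = 3

k=0: U[0][0]=-2
  eliminate (1,0): mult=2, new row 1: (0, 1, 1, 4); set L[1][0]=2
  eliminate (2,0): mult=1, new row 2: (0, 2, -1, 9); set L[2][0]=1
  eliminate (3,0): mult=3, new row 3: (0, 1, 4, 2); set L[3][0]=3
k=1: U[1][1]=1
  eliminate (2,1): mult=2, new row 2: (0, 0, -3, 1); set L[2][1]=2
  eliminate (3,1): mult=1, new row 3: (0, 0, 3, -2); set L[3][1]=1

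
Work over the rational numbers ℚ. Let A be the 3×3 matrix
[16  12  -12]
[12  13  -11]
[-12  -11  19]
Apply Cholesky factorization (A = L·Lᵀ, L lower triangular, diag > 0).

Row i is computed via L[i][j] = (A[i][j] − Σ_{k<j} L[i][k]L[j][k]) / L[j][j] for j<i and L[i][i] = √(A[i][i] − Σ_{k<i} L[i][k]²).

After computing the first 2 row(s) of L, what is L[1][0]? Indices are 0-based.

L[1][0] = 3

Step 1: L[0][0] = √(16) = 4.
  L[1][0] = (12) / L[0][0] = 3.
Step 2: L[1][1] = √(4) = 2.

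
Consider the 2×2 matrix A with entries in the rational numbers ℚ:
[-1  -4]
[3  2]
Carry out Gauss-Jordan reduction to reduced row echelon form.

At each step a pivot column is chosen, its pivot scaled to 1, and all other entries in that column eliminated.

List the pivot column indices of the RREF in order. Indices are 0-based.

pivot(0,0)=-1: scale R0 → (1, 4)
  clear (1,0): R1 −= (3)R0 → (0, -10)
pivot(1,1)=-10: scale R1 → (0, 1)
  clear (0,1): R0 −= (4)R1 → (1, 0)

pivot columns: 0, 1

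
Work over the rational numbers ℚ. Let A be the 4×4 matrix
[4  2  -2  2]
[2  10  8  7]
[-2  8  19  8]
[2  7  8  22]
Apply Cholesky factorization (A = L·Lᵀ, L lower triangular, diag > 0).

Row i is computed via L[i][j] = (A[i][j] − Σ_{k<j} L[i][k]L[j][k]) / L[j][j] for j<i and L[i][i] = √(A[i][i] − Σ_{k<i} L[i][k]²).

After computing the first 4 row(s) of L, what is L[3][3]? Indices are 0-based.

Step 1: L[0][0] = √(4) = 2.
  L[1][0] = (2) / L[0][0] = 1.
Step 2: L[1][1] = √(9) = 3.
  L[2][0] = (-2) / L[0][0] = -1.
  L[2][1] = (9) / L[1][1] = 3.
Step 3: L[2][2] = √(9) = 3.
  L[3][0] = (2) / L[0][0] = 1.
  L[3][1] = (6) / L[1][1] = 2.
  L[3][2] = (3) / L[2][2] = 1.
Step 4: L[3][3] = √(16) = 4.

L[3][3] = 4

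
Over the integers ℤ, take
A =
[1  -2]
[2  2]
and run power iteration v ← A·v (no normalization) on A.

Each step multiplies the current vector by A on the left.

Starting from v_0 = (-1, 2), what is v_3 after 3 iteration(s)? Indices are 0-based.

v_0 = (-1, 2).
v_1 = A·v_0 = (-5, 2).
v_2 = A·v_1 = (-9, -6).
v_3 = A·v_2 = (3, -30).

v_3 = (3, -30)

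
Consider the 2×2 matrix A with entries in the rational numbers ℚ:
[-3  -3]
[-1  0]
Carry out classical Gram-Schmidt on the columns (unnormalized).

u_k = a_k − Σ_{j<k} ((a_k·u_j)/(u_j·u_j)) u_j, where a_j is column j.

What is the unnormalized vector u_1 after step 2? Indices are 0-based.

Step 1: u_0 = a_0 = (-3, -1).
Step 2: u_1 = a_1 − (9/10)·u_0 = (-3/10, 9/10).

u_1 = (-3/10, 9/10)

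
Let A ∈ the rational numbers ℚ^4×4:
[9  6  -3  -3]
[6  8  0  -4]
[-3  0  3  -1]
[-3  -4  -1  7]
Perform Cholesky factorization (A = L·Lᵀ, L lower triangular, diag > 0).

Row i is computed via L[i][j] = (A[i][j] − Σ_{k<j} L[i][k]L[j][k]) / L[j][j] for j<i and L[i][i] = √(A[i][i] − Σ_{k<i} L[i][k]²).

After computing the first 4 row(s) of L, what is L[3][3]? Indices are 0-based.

L[3][3] = 2

Step 1: L[0][0] = √(9) = 3.
  L[1][0] = (6) / L[0][0] = 2.
Step 2: L[1][1] = √(4) = 2.
  L[2][0] = (-3) / L[0][0] = -1.
  L[2][1] = (2) / L[1][1] = 1.
Step 3: L[2][2] = √(1) = 1.
  L[3][0] = (-3) / L[0][0] = -1.
  L[3][1] = (-2) / L[1][1] = -1.
  L[3][2] = (-1) / L[2][2] = -1.
Step 4: L[3][3] = √(4) = 2.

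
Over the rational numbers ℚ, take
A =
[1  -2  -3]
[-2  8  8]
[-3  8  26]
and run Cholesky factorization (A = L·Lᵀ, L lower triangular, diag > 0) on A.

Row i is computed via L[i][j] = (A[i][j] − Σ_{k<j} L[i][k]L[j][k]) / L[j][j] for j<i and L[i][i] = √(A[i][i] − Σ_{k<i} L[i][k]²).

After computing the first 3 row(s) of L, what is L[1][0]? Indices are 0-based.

L[1][0] = -2

Step 1: L[0][0] = √(1) = 1.
  L[1][0] = (-2) / L[0][0] = -2.
Step 2: L[1][1] = √(4) = 2.
  L[2][0] = (-3) / L[0][0] = -3.
  L[2][1] = (2) / L[1][1] = 1.
Step 3: L[2][2] = √(16) = 4.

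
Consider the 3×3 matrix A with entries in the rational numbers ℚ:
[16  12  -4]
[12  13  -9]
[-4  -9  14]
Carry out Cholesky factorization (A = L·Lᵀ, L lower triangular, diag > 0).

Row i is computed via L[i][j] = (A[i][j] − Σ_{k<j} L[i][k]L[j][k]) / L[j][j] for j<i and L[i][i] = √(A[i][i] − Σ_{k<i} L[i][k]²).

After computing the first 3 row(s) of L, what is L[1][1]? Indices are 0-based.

L[1][1] = 2

Step 1: L[0][0] = √(16) = 4.
  L[1][0] = (12) / L[0][0] = 3.
Step 2: L[1][1] = √(4) = 2.
  L[2][0] = (-4) / L[0][0] = -1.
  L[2][1] = (-6) / L[1][1] = -3.
Step 3: L[2][2] = √(4) = 2.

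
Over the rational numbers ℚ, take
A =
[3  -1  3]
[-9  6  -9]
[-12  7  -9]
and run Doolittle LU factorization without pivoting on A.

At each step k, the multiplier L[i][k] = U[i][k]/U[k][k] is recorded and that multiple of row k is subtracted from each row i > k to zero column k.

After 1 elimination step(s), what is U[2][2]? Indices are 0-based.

k=0: U[0][0]=3
  eliminate (1,0): mult=-3, new row 1: (0, 3, 0); set L[1][0]=-3
  eliminate (2,0): mult=-4, new row 2: (0, 3, 3); set L[2][0]=-4

U[2][2] = 3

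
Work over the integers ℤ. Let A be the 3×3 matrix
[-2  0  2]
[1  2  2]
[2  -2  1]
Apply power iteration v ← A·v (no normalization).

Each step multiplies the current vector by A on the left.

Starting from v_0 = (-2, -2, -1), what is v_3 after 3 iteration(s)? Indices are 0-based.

v_0 = (-2, -2, -1).
v_1 = A·v_0 = (2, -8, -1).
v_2 = A·v_1 = (-6, -16, 19).
v_3 = A·v_2 = (50, 0, 39).

v_3 = (50, 0, 39)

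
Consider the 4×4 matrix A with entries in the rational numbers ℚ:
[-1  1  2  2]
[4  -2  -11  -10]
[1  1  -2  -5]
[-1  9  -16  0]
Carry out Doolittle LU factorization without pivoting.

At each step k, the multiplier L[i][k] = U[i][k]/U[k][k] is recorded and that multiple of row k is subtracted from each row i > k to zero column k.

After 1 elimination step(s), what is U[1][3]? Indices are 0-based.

[col 0] pivot -1
  R1 -= -4*R0 → (0, 2, -3, -2)  (L[1][0] := -4)
  R2 -= -1*R0 → (0, 2, 0, -3)  (L[2][0] := -1)
  R3 -= 1*R0 → (0, 8, -18, -2)  (L[3][0] := 1)

U[1][3] = -2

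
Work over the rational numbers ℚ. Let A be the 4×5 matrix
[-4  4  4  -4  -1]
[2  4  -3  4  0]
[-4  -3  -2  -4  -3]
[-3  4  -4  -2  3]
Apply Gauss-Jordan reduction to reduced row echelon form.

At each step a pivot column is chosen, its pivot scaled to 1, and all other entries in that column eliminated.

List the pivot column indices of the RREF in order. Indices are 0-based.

pivot columns: 0, 1, 2, 3

pivot(0,0)=-4: scale R0 → (1, -1, -1, 1, 1/4)
  clear (1,0): R1 −= (2)R0 → (0, 6, -1, 2, -1/2)
  clear (2,0): R2 −= (-4)R0 → (0, -7, -6, 0, -2)
  clear (3,0): R3 −= (-3)R0 → (0, 1, -7, 1, 15/4)
pivot(1,1)=6: scale R1 → (0, 1, -1/6, 1/3, -1/12)
  clear (0,1): R0 −= (-1)R1 → (1, 0, -7/6, 4/3, 1/6)
  clear (2,1): R2 −= (-7)R1 → (0, 0, -43/6, 7/3, -31/12)
  clear (3,1): R3 −= (1)R1 → (0, 0, -41/6, 2/3, 23/6)
pivot(2,2)=-43/6: scale R2 → (0, 0, 1, -14/43, 31/86)
  clear (0,2): R0 −= (-7/6)R2 → (1, 0, 0, 41/43, 101/172)
  clear (1,2): R1 −= (-1/6)R2 → (0, 1, 0, 12/43, -1/43)
  clear (3,2): R3 −= (-41/6)R2 → (0, 0, 0, -67/43, 1083/172)
pivot(3,3)=-67/43: scale R3 → (0, 0, 0, 1, -1083/268)
  clear (0,3): R0 −= (41/43)R3 → (1, 0, 0, 0, 595/134)
  clear (1,3): R1 −= (12/43)R3 → (0, 1, 0, 0, 74/67)
  clear (2,3): R2 −= (-14/43)R3 → (0, 0, 1, 0, -64/67)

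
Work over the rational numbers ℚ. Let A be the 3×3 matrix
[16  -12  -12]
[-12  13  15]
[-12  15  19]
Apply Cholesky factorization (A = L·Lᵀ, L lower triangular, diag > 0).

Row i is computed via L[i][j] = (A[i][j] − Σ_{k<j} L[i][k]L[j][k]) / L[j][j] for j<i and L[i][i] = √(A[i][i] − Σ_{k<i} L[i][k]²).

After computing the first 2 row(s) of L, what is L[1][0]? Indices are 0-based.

Step 1: L[0][0] = √(16) = 4.
  L[1][0] = (-12) / L[0][0] = -3.
Step 2: L[1][1] = √(4) = 2.

L[1][0] = -3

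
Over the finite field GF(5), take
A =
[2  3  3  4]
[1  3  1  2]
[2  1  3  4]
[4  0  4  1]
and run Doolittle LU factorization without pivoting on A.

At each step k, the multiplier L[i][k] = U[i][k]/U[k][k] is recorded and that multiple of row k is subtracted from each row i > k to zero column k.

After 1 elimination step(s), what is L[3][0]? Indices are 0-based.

L[3][0] = 2

k=0: U[0][0]=2
  eliminate (1,0): mult=3, new row 1: (0, 4, 2, 0); set L[1][0]=3
  eliminate (2,0): mult=1, new row 2: (0, 3, 0, 0); set L[2][0]=1
  eliminate (3,0): mult=2, new row 3: (0, 4, 3, 3); set L[3][0]=2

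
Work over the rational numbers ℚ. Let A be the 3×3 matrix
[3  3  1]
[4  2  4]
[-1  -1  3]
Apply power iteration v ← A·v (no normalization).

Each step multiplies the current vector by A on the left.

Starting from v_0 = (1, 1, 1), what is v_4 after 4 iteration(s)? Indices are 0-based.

v_4 = (1516, 1120, -992)

v_0 = (1, 1, 1).
v_1 = A·v_0 = (7, 10, 1).
v_2 = A·v_1 = (52, 52, -14).
v_3 = A·v_2 = (298, 256, -146).
v_4 = A·v_3 = (1516, 1120, -992).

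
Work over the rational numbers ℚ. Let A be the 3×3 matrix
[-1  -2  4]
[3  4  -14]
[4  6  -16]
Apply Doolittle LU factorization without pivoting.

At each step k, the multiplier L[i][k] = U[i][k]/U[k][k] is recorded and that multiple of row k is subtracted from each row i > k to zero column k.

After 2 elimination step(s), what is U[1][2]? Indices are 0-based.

k=0: U[0][0]=-1
  eliminate (1,0): mult=-3, new row 1: (0, -2, -2); set L[1][0]=-3
  eliminate (2,0): mult=-4, new row 2: (0, -2, 0); set L[2][0]=-4
k=1: U[1][1]=-2
  eliminate (2,1): mult=1, new row 2: (0, 0, 2); set L[2][1]=1

U[1][2] = -2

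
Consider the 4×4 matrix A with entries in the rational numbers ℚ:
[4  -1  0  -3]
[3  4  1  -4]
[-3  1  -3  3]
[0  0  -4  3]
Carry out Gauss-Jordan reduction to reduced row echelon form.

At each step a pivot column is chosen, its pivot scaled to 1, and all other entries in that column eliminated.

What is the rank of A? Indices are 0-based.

[1] R0 /= 4  ⇒  (1, -1/4, 0, -3/4)
     R1 -= 3·R0  ⇒  (0, 19/4, 1, -7/4)
     R2 -= -3·R0  ⇒  (0, 1/4, -3, 3/4)
[2] R1 /= 19/4  ⇒  (0, 1, 4/19, -7/19)
     R0 -= -1/4·R1  ⇒  (1, 0, 1/19, -16/19)
     R2 -= 1/4·R1  ⇒  (0, 0, -58/19, 16/19)
[3] R2 /= -58/19  ⇒  (0, 0, 1, -8/29)
     R0 -= 1/19·R2  ⇒  (1, 0, 0, -24/29)
     R1 -= 4/19·R2  ⇒  (0, 1, 0, -9/29)
     R3 -= -4·R2  ⇒  (0, 0, 0, 55/29)
[4] R3 /= 55/29  ⇒  (0, 0, 0, 1)
     R0 -= -24/29·R3  ⇒  (1, 0, 0, 0)
     R1 -= -9/29·R3  ⇒  (0, 1, 0, 0)
     R2 -= -8/29·R3  ⇒  (0, 0, 1, 0)

rank = 4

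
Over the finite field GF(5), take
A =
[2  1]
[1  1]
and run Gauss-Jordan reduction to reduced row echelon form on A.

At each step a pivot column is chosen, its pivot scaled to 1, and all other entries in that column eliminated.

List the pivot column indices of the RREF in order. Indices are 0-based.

step 1: normalize row 0 (÷2) = (1, 3)
  row 1: subtract 1×row0 = (0, 3)
step 2: normalize row 1 (÷3) = (0, 1)
  row 0: subtract 3×row1 = (1, 0)

pivot columns: 0, 1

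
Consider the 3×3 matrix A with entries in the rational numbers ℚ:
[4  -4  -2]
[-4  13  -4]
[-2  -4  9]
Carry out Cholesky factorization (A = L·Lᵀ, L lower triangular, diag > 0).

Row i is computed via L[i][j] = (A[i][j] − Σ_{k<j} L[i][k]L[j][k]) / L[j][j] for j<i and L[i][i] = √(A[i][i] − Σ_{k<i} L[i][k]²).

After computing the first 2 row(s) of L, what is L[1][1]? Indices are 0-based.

Step 1: L[0][0] = √(4) = 2.
  L[1][0] = (-4) / L[0][0] = -2.
Step 2: L[1][1] = √(9) = 3.

L[1][1] = 3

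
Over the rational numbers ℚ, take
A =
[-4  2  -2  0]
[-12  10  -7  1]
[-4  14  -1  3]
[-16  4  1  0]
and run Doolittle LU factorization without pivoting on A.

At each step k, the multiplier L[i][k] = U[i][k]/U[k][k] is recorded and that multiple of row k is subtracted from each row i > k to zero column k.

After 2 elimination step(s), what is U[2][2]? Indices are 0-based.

U[2][2] = 4

k=0: U[0][0]=-4
  eliminate (1,0): mult=3, new row 1: (0, 4, -1, 1); set L[1][0]=3
  eliminate (2,0): mult=1, new row 2: (0, 12, 1, 3); set L[2][0]=1
  eliminate (3,0): mult=4, new row 3: (0, -4, 9, 0); set L[3][0]=4
k=1: U[1][1]=4
  eliminate (2,1): mult=3, new row 2: (0, 0, 4, 0); set L[2][1]=3
  eliminate (3,1): mult=-1, new row 3: (0, 0, 8, 1); set L[3][1]=-1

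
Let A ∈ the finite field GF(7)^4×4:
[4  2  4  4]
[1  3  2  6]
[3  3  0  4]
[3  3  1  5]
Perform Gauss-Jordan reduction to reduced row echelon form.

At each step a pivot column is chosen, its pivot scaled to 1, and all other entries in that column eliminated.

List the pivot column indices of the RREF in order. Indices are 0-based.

pivot columns: 0, 1, 2, 3

[1] R0 /= 4  ⇒  (1, 4, 1, 1)
     R1 -= 1·R0  ⇒  (0, 6, 1, 5)
     R2 -= 3·R0  ⇒  (0, 5, 4, 1)
     R3 -= 3·R0  ⇒  (0, 5, 5, 2)
[2] R1 /= 6  ⇒  (0, 1, 6, 2)
     R0 -= 4·R1  ⇒  (1, 0, 5, 0)
     R2 -= 5·R1  ⇒  (0, 0, 2, 5)
     R3 -= 5·R1  ⇒  (0, 0, 3, 6)
[3] R2 /= 2  ⇒  (0, 0, 1, 6)
     R0 -= 5·R2  ⇒  (1, 0, 0, 5)
     R1 -= 6·R2  ⇒  (0, 1, 0, 1)
     R3 -= 3·R2  ⇒  (0, 0, 0, 2)
[4] R3 /= 2  ⇒  (0, 0, 0, 1)
     R0 -= 5·R3  ⇒  (1, 0, 0, 0)
     R1 -= 1·R3  ⇒  (0, 1, 0, 0)
     R2 -= 6·R3  ⇒  (0, 0, 1, 0)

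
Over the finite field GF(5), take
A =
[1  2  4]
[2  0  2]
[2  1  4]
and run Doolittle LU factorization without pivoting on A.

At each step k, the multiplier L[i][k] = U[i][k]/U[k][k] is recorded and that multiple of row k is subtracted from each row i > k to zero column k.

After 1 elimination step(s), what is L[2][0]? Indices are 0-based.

Step 1: pivot at (0,0) is 1.
  row1 ← row1 − (2)·row0  ⇒  L[1][0]=2, U row1=(0, 1, 4)
  row2 ← row2 − (2)·row0  ⇒  L[2][0]=2, U row2=(0, 2, 1)

L[2][0] = 2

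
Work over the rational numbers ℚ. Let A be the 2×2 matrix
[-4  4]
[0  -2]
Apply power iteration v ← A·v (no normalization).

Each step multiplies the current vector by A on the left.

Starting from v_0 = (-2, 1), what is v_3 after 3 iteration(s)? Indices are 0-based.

v_0 = (-2, 1).
v_1 = A·v_0 = (12, -2).
v_2 = A·v_1 = (-56, 4).
v_3 = A·v_2 = (240, -8).

v_3 = (240, -8)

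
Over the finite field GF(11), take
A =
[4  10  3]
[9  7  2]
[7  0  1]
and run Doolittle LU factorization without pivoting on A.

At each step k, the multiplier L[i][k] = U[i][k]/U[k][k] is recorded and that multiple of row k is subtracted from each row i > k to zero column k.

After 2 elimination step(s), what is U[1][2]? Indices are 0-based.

U[1][2] = 9

[col 0] pivot 4
  R1 -= 5*R0 → (0, 1, 9)  (L[1][0] := 5)
  R2 -= 10*R0 → (0, 10, 4)  (L[2][0] := 10)
[col 1] pivot 1
  R2 -= 10*R1 → (0, 0, 2)  (L[2][1] := 10)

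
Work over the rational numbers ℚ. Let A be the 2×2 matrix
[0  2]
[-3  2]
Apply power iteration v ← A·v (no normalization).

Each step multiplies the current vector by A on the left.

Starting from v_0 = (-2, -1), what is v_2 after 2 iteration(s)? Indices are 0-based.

v_2 = (8, 14)

v_0 = (-2, -1).
v_1 = A·v_0 = (-2, 4).
v_2 = A·v_1 = (8, 14).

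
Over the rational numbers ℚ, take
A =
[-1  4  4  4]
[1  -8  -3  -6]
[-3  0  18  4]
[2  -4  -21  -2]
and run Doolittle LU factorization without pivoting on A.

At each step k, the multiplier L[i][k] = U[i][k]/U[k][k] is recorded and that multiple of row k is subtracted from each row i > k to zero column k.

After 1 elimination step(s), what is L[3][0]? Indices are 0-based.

L[3][0] = -2

Step 1: pivot at (0,0) is -1.
  row1 ← row1 − (-1)·row0  ⇒  L[1][0]=-1, U row1=(0, -4, 1, -2)
  row2 ← row2 − (3)·row0  ⇒  L[2][0]=3, U row2=(0, -12, 6, -8)
  row3 ← row3 − (-2)·row0  ⇒  L[3][0]=-2, U row3=(0, 4, -13, 6)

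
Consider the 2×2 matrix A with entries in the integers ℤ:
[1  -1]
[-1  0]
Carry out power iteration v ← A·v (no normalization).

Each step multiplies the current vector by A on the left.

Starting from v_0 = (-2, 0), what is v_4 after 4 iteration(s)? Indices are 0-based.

v_0 = (-2, 0).
v_1 = A·v_0 = (-2, 2).
v_2 = A·v_1 = (-4, 2).
v_3 = A·v_2 = (-6, 4).
v_4 = A·v_3 = (-10, 6).

v_4 = (-10, 6)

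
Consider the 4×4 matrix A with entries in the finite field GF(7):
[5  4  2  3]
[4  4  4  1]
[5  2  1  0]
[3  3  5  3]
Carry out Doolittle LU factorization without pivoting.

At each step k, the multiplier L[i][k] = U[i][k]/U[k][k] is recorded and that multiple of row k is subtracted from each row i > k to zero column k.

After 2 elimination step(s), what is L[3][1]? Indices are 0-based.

[col 0] pivot 5
  R1 -= 5*R0 → (0, 5, 1, 0)  (L[1][0] := 5)
  R2 -= 1*R0 → (0, 5, 6, 4)  (L[2][0] := 1)
  R3 -= 2*R0 → (0, 2, 1, 4)  (L[3][0] := 2)
[col 1] pivot 5
  R2 -= 1*R1 → (0, 0, 5, 4)  (L[2][1] := 1)
  R3 -= 6*R1 → (0, 0, 2, 4)  (L[3][1] := 6)

L[3][1] = 6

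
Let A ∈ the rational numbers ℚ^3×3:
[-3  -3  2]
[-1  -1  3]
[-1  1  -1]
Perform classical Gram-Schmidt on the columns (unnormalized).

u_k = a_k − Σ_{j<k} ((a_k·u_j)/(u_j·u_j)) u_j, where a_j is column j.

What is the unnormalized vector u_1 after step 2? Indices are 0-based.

Step 1: u_0 = a_0 = (-3, -1, -1).
Step 2: u_1 = a_1 − (9/11)·u_0 = (-6/11, -2/11, 20/11).

u_1 = (-6/11, -2/11, 20/11)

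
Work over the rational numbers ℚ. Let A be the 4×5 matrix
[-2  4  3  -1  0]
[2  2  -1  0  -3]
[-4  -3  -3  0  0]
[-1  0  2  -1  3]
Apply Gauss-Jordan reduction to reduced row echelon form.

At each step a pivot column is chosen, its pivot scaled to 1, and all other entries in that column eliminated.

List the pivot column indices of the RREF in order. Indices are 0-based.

step 1: normalize row 0 (÷-2) = (1, -2, -3/2, 1/2, 0)
  row 1: subtract 2×row0 = (0, 6, 2, -1, -3)
  row 2: subtract -4×row0 = (0, -11, -9, 2, 0)
  row 3: subtract -1×row0 = (0, -2, 1/2, -1/2, 3)
step 2: normalize row 1 (÷6) = (0, 1, 1/3, -1/6, -1/2)
  row 0: subtract -2×row1 = (1, 0, -5/6, 1/6, -1)
  row 2: subtract -11×row1 = (0, 0, -16/3, 1/6, -11/2)
  row 3: subtract -2×row1 = (0, 0, 7/6, -5/6, 2)
step 3: normalize row 2 (÷-16/3) = (0, 0, 1, -1/32, 33/32)
  row 0: subtract -5/6×row2 = (1, 0, 0, 9/64, -9/64)
  row 1: subtract 1/3×row2 = (0, 1, 0, -5/32, -27/32)
  row 3: subtract 7/6×row2 = (0, 0, 0, -51/64, 51/64)
step 4: normalize row 3 (÷-51/64) = (0, 0, 0, 1, -1)
  row 0: subtract 9/64×row3 = (1, 0, 0, 0, 0)
  row 1: subtract -5/32×row3 = (0, 1, 0, 0, -1)
  row 2: subtract -1/32×row3 = (0, 0, 1, 0, 1)

pivot columns: 0, 1, 2, 3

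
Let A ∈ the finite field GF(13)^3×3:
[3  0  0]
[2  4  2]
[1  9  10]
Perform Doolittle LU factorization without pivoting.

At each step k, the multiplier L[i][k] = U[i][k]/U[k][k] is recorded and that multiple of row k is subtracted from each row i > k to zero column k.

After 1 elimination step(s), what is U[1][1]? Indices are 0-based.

k=0: U[0][0]=3
  eliminate (1,0): mult=5, new row 1: (0, 4, 2); set L[1][0]=5
  eliminate (2,0): mult=9, new row 2: (0, 9, 10); set L[2][0]=9

U[1][1] = 4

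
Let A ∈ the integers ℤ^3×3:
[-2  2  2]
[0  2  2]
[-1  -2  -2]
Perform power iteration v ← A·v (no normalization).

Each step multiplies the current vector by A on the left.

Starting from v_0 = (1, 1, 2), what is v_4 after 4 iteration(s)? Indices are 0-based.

v_4 = (-4, 20, -32)

v_0 = (1, 1, 2).
v_1 = A·v_0 = (4, 6, -7).
v_2 = A·v_1 = (-10, -2, -2).
v_3 = A·v_2 = (12, -8, 18).
v_4 = A·v_3 = (-4, 20, -32).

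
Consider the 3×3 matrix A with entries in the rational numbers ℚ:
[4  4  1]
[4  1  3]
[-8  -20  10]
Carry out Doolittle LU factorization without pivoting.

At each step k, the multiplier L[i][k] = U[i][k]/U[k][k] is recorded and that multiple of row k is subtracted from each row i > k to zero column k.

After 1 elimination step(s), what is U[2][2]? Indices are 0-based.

k=0: U[0][0]=4
  eliminate (1,0): mult=1, new row 1: (0, -3, 2); set L[1][0]=1
  eliminate (2,0): mult=-2, new row 2: (0, -12, 12); set L[2][0]=-2

U[2][2] = 12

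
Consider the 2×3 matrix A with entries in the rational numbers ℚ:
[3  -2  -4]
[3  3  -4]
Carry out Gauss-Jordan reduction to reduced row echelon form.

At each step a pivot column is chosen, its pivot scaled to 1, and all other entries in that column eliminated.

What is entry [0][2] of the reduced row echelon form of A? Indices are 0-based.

[1] R0 /= 3  ⇒  (1, -2/3, -4/3)
     R1 -= 3·R0  ⇒  (0, 5, 0)
[2] R1 /= 5  ⇒  (0, 1, 0)
     R0 -= -2/3·R1  ⇒  (1, 0, -4/3)

M[0][2] = -4/3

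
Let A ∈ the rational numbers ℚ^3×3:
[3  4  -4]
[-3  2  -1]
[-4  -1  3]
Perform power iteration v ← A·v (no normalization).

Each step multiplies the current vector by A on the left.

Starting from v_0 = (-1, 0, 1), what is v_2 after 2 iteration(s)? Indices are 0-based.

v_2 = (-41, 18, 47)

v_0 = (-1, 0, 1).
v_1 = A·v_0 = (-7, 2, 7).
v_2 = A·v_1 = (-41, 18, 47).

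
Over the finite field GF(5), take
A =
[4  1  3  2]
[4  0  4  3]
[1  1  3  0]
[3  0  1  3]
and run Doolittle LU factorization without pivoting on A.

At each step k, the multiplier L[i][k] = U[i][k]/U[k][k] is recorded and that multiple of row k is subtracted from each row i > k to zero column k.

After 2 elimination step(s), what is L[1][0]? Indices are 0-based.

L[1][0] = 1

[col 0] pivot 4
  R1 -= 1*R0 → (0, 4, 1, 1)  (L[1][0] := 1)
  R2 -= 4*R0 → (0, 2, 1, 2)  (L[2][0] := 4)
  R3 -= 2*R0 → (0, 3, 0, 4)  (L[3][0] := 2)
[col 1] pivot 4
  R2 -= 3*R1 → (0, 0, 3, 4)  (L[2][1] := 3)
  R3 -= 2*R1 → (0, 0, 3, 2)  (L[3][1] := 2)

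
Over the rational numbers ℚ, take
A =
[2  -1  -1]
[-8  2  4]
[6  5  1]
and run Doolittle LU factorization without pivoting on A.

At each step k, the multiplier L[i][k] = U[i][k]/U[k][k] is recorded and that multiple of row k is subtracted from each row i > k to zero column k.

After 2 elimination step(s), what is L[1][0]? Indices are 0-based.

L[1][0] = -4

k=0: U[0][0]=2
  eliminate (1,0): mult=-4, new row 1: (0, -2, 0); set L[1][0]=-4
  eliminate (2,0): mult=3, new row 2: (0, 8, 4); set L[2][0]=3
k=1: U[1][1]=-2
  eliminate (2,1): mult=-4, new row 2: (0, 0, 4); set L[2][1]=-4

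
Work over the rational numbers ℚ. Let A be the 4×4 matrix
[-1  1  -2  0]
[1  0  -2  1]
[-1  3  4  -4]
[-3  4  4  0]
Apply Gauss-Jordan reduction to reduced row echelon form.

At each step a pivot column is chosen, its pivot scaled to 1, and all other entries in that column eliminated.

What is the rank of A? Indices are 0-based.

rank = 4

step 1: normalize row 0 (÷-1) = (1, -1, 2, 0)
  row 1: subtract 1×row0 = (0, 1, -4, 1)
  row 2: subtract -1×row0 = (0, 2, 6, -4)
  row 3: subtract -3×row0 = (0, 1, 10, 0)
step 2: normalize row 1 (÷1) = (0, 1, -4, 1)
  row 0: subtract -1×row1 = (1, 0, -2, 1)
  row 2: subtract 2×row1 = (0, 0, 14, -6)
  row 3: subtract 1×row1 = (0, 0, 14, -1)
step 3: normalize row 2 (÷14) = (0, 0, 1, -3/7)
  row 0: subtract -2×row2 = (1, 0, 0, 1/7)
  row 1: subtract -4×row2 = (0, 1, 0, -5/7)
  row 3: subtract 14×row2 = (0, 0, 0, 5)
step 4: normalize row 3 (÷5) = (0, 0, 0, 1)
  row 0: subtract 1/7×row3 = (1, 0, 0, 0)
  row 1: subtract -5/7×row3 = (0, 1, 0, 0)
  row 2: subtract -3/7×row3 = (0, 0, 1, 0)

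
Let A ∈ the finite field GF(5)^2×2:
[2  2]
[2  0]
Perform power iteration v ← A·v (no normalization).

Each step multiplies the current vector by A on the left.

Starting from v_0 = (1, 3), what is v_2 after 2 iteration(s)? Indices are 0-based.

v_0 = (1, 3).
v_1 = A·v_0 = (3, 2).
v_2 = A·v_1 = (0, 1).

v_2 = (0, 1)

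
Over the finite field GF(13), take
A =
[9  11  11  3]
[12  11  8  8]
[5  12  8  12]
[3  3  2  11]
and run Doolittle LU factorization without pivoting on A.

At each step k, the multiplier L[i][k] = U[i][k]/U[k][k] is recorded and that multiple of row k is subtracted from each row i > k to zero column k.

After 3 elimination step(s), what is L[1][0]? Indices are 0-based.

Step 1: pivot at (0,0) is 9.
  row1 ← row1 − (10)·row0  ⇒  L[1][0]=10, U row1=(0, 5, 2, 4)
  row2 ← row2 − (2)·row0  ⇒  L[2][0]=2, U row2=(0, 3, 12, 6)
  row3 ← row3 − (9)·row0  ⇒  L[3][0]=9, U row3=(0, 8, 7, 10)
Step 2: pivot at (1,1) is 5.
  row2 ← row2 − (11)·row1  ⇒  L[2][1]=11, U row2=(0, 0, 3, 1)
  row3 ← row3 − (12)·row1  ⇒  L[3][1]=12, U row3=(0, 0, 9, 1)
Step 3: pivot at (2,2) is 3.
  row3 ← row3 − (3)·row2  ⇒  L[3][2]=3, U row3=(0, 0, 0, 11)

L[1][0] = 10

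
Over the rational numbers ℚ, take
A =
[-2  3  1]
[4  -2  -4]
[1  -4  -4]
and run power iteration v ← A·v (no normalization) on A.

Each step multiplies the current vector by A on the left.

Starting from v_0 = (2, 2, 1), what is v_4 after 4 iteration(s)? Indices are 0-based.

v_0 = (2, 2, 1).
v_1 = A·v_0 = (3, 0, -10).
v_2 = A·v_1 = (-16, 52, 43).
v_3 = A·v_2 = (231, -340, -396).
v_4 = A·v_3 = (-1878, 3188, 3175).

v_4 = (-1878, 3188, 3175)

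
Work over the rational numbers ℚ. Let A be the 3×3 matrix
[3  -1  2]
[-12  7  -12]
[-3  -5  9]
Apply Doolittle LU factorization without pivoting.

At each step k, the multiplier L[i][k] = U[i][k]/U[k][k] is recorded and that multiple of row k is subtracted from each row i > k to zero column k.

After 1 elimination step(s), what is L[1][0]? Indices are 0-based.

k=0: U[0][0]=3
  eliminate (1,0): mult=-4, new row 1: (0, 3, -4); set L[1][0]=-4
  eliminate (2,0): mult=-1, new row 2: (0, -6, 11); set L[2][0]=-1

L[1][0] = -4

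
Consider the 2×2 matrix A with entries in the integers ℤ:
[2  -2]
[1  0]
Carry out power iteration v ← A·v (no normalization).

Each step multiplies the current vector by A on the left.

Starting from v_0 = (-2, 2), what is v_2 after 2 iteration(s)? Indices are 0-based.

v_0 = (-2, 2).
v_1 = A·v_0 = (-8, -2).
v_2 = A·v_1 = (-12, -8).

v_2 = (-12, -8)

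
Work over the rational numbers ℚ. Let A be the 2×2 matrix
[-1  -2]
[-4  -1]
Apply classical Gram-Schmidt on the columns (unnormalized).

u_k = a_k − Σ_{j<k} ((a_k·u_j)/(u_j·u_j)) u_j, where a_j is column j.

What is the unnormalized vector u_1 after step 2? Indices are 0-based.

u_1 = (-28/17, 7/17)

Step 1: u_0 = a_0 = (-1, -4).
Step 2: u_1 = a_1 − (6/17)·u_0 = (-28/17, 7/17).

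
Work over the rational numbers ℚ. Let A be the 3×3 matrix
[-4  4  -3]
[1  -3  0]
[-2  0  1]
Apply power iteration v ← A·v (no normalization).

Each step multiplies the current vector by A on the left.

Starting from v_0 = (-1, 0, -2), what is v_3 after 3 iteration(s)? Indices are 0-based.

v_3 = (288, -83, 68)

v_0 = (-1, 0, -2).
v_1 = A·v_0 = (10, -1, 0).
v_2 = A·v_1 = (-44, 13, -20).
v_3 = A·v_2 = (288, -83, 68).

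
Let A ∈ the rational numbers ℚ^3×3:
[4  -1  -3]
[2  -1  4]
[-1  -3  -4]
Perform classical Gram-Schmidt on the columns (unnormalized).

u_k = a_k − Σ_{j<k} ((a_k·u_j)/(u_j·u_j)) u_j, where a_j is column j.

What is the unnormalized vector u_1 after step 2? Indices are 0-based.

u_1 = (-3/7, -5/7, -22/7)

Step 1: u_0 = a_0 = (4, 2, -1).
Step 2: u_1 = a_1 − (-1/7)·u_0 = (-3/7, -5/7, -22/7).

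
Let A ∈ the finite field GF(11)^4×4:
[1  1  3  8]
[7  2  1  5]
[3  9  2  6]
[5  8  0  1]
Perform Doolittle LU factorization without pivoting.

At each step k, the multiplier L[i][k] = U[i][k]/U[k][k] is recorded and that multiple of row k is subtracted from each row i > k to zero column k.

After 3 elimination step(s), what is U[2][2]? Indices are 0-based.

U[2][2] = 2

k=0: U[0][0]=1
  eliminate (1,0): mult=7, new row 1: (0, 6, 2, 4); set L[1][0]=7
  eliminate (2,0): mult=3, new row 2: (0, 6, 4, 4); set L[2][0]=3
  eliminate (3,0): mult=5, new row 3: (0, 3, 7, 5); set L[3][0]=5
k=1: U[1][1]=6
  eliminate (2,1): mult=1, new row 2: (0, 0, 2, 0); set L[2][1]=1
  eliminate (3,1): mult=6, new row 3: (0, 0, 6, 3); set L[3][1]=6
k=2: U[2][2]=2
  eliminate (3,2): mult=3, new row 3: (0, 0, 0, 3); set L[3][2]=3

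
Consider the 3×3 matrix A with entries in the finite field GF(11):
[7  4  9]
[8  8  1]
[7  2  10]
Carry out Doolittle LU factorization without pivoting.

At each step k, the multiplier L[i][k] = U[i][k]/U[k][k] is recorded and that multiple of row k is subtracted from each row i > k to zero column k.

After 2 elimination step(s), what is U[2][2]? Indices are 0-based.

k=0: U[0][0]=7
  eliminate (1,0): mult=9, new row 1: (0, 5, 8); set L[1][0]=9
  eliminate (2,0): mult=1, new row 2: (0, 9, 1); set L[2][0]=1
k=1: U[1][1]=5
  eliminate (2,1): mult=4, new row 2: (0, 0, 2); set L[2][1]=4

U[2][2] = 2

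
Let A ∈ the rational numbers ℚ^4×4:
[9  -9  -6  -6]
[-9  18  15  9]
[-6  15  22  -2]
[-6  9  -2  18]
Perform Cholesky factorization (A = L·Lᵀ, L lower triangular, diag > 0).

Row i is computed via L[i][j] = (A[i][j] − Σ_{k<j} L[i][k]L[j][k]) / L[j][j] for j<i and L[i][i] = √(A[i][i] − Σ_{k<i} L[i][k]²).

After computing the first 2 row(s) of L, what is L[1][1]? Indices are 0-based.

Step 1: L[0][0] = √(9) = 3.
  L[1][0] = (-9) / L[0][0] = -3.
Step 2: L[1][1] = √(9) = 3.

L[1][1] = 3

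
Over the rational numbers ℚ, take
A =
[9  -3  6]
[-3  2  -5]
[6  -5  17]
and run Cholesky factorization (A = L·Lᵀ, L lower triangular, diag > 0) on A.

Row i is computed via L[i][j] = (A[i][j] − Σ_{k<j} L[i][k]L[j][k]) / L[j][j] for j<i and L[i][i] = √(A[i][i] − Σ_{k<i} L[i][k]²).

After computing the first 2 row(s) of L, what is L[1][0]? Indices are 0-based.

L[1][0] = -1

Step 1: L[0][0] = √(9) = 3.
  L[1][0] = (-3) / L[0][0] = -1.
Step 2: L[1][1] = √(1) = 1.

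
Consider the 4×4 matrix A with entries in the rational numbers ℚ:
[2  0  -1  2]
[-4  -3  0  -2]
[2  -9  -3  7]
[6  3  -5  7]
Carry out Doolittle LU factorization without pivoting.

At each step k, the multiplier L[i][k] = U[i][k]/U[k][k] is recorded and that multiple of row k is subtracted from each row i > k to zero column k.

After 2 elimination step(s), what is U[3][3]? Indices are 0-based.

U[3][3] = 3

k=0: U[0][0]=2
  eliminate (1,0): mult=-2, new row 1: (0, -3, -2, 2); set L[1][0]=-2
  eliminate (2,0): mult=1, new row 2: (0, -9, -2, 5); set L[2][0]=1
  eliminate (3,0): mult=3, new row 3: (0, 3, -2, 1); set L[3][0]=3
k=1: U[1][1]=-3
  eliminate (2,1): mult=3, new row 2: (0, 0, 4, -1); set L[2][1]=3
  eliminate (3,1): mult=-1, new row 3: (0, 0, -4, 3); set L[3][1]=-1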